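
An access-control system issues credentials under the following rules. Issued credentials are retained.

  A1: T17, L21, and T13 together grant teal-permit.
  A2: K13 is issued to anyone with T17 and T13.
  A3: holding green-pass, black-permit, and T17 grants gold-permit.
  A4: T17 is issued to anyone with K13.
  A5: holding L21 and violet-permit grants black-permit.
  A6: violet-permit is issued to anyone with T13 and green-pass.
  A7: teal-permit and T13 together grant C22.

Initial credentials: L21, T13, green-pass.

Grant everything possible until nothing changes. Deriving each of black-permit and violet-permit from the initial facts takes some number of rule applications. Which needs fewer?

violet-permit: Holding T13 and green-pass grants violet-permit (A6). [1 rule application]
black-permit: Holding T13 and green-pass grants violet-permit (A6). Holding L21 and violet-permit grants black-permit (A5). [2 rule applications]
violet-permit needs fewer.

violet-permit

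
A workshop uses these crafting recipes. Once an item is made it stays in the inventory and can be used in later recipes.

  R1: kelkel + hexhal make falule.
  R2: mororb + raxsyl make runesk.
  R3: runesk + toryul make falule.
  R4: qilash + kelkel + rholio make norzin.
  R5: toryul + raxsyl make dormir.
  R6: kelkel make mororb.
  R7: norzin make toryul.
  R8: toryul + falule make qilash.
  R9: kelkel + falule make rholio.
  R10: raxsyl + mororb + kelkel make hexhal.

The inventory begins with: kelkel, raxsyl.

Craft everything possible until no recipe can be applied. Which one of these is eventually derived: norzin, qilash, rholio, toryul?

rholio

kelkel → mororb (R6).
Using R10, raxsyl, mororb, and kelkel make hexhal.
Using R1, kelkel and hexhal make falule.
Using R9, kelkel and falule make rholio.
qilash would need toryul and falule (R8), but toryul is never obtained. toryul would need norzin (R7), but norzin is never obtained. norzin would need qilash, kelkel, and rholio (R4), but qilash is never obtained.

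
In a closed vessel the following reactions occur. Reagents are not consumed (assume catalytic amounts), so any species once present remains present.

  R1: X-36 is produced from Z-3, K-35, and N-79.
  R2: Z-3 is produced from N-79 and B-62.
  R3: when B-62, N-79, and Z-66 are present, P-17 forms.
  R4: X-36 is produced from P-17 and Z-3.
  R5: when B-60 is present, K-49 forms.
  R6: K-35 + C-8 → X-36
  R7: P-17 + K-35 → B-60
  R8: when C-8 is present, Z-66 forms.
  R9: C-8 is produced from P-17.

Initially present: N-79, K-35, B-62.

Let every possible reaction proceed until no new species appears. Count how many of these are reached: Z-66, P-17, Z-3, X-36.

2

N-79 and B-62 present → Z-3 forms (R2).
Z-3, K-35, and N-79 present → X-36 forms (R1).
Z-66 would need C-8 (R8), but C-8 never forms.
P-17 would need B-62, N-79, and Z-66 (R3), but Z-66 never forms.
Z-3: reached.
X-36: reached.
Reached: Z-3 and X-36 — 2 of the 4.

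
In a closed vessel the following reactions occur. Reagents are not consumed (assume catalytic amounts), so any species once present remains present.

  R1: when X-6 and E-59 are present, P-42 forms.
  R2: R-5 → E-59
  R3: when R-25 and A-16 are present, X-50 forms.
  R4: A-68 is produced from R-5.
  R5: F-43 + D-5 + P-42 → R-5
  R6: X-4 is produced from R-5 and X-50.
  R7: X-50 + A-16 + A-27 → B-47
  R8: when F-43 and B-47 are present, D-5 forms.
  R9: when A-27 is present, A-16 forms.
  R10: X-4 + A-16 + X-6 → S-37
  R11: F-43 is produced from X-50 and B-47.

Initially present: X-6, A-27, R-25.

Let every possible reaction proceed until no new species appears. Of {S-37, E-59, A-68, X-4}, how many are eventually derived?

0

S-37 would need X-4, A-16, and X-6 (R10), but X-4 never forms.
E-59 would need R-5 (R2), but R-5 never forms.
A-68 would need R-5 (R4), but R-5 never forms.
X-4 would need R-5 and X-50 (R6), but R-5 never forms.
None of the 4 are reached.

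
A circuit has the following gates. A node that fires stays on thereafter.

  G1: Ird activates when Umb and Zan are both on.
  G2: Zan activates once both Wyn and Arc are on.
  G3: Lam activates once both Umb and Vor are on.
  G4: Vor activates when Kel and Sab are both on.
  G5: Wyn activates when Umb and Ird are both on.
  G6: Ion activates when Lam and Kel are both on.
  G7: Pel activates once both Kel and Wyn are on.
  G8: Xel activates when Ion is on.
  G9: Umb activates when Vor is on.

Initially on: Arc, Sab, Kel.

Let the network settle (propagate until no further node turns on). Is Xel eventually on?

Yes

G4: Kel and Sab on → Vor on.
Vor is on, so Umb activates (G9).
G3: Umb and Vor on → Lam on.
Lam and Kel are on, so Ion activates (G6).
Ion is on, so Xel activates (G8).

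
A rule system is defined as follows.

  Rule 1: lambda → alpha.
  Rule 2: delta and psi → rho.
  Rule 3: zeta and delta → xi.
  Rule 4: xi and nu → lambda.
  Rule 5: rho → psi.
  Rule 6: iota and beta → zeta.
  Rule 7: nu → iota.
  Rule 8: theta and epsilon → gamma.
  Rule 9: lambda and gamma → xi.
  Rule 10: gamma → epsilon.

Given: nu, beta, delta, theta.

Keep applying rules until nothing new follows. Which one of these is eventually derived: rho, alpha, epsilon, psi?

alpha

nu holds, so iota follows (Rule 7).
From iota and beta, Rule 6 gives zeta.
zeta and delta hold, so xi follows (Rule 3).
From xi and nu, Rule 4 gives lambda.
lambda holds, so alpha follows (Rule 1).
epsilon would need gamma (Rule 10), but gamma is never established. rho would need delta and psi (Rule 2), but psi is never established. psi would need rho (Rule 5), but rho is never established.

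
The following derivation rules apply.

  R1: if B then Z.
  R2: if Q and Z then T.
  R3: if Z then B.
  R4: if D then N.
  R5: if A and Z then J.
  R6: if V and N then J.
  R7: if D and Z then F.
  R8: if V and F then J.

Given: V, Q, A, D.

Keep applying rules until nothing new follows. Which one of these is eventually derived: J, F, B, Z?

J

D holds, so N follows (R4).
From V and N, R6 gives J.
B would need Z (R3), but Z is never established. Z would need B (R1), but B is never established. F would need D and Z (R7), but Z is never established.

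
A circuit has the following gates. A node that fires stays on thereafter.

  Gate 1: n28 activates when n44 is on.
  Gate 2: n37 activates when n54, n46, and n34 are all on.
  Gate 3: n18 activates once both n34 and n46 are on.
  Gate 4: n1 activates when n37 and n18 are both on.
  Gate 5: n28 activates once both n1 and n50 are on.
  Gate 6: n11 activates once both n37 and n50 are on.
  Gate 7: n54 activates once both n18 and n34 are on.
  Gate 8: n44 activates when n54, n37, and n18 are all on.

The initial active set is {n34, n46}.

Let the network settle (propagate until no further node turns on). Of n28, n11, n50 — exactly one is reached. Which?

n28

n34 and n46 are on, so n18 activates (Gate 3).
Gate 7: n18 and n34 on → n54 on.
Gate 2: n54, n46, and n34 on → n37 on.
Gate 8: n54, n37, and n18 on → n44 on.
n44 is on, so n28 activates (Gate 1).
No rule produces n50, and it is not given. n11 would need n37 and n50 (Gate 6), but n50 never turns on.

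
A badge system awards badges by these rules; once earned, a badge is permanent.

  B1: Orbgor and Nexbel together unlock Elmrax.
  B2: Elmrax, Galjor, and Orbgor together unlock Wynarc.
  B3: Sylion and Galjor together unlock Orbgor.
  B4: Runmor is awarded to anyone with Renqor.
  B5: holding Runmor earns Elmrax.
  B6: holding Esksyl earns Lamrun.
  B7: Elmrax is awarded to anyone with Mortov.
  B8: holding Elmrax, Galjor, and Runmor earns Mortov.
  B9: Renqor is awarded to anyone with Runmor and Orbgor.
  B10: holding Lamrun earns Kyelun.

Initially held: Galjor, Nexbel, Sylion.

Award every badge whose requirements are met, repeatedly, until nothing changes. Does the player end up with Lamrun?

No

Lamrun would need Esksyl (B6), but Esksyl is never earned.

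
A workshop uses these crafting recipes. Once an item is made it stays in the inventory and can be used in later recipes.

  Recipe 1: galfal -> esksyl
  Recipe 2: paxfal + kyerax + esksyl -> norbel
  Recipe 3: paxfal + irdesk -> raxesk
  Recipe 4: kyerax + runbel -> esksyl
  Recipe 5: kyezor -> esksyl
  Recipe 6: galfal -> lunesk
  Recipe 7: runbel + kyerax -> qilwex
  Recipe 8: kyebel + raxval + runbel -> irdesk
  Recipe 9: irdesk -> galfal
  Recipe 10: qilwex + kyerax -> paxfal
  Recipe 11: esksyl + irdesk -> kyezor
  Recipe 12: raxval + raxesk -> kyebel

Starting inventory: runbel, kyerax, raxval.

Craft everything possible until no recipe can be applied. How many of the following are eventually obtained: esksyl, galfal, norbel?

Using Recipe 7, runbel and kyerax make qilwex.
kyerax + runbel -> esksyl (Recipe 4).
qilwex + kyerax -> paxfal (Recipe 10).
paxfal + kyerax + esksyl -> norbel (Recipe 2).
esksyl: reached.
galfal would need irdesk (Recipe 9), but irdesk is never obtained.
norbel: reached.
Reached: esksyl and norbel — 2 of the 3.

2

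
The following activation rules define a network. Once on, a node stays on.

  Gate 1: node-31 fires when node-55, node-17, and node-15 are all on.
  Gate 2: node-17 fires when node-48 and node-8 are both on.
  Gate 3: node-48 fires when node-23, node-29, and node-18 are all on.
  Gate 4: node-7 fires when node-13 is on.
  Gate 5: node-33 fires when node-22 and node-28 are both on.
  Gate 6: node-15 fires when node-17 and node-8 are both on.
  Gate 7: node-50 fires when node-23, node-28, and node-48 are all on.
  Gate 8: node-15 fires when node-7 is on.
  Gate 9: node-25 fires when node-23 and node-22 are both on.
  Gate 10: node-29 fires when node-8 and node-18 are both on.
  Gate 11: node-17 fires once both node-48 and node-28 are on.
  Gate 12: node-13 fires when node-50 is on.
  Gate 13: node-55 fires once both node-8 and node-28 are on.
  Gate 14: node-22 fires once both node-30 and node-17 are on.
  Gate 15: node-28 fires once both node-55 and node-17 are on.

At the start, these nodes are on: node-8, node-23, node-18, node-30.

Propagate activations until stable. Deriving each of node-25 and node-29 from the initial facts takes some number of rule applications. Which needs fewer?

node-29: node-8 and node-18 are on, so node-29 fires (Gate 10). [1 rule application]
node-25: node-8 and node-18 are on, so node-29 fires (Gate 10). Gate 3: node-23, node-29, and node-18 on → node-48 on. node-48 and node-8 are on, so node-17 fires (Gate 2). node-30 and node-17 are on, so node-22 fires (Gate 14). Gate 9: node-23 and node-22 on → node-25 on. [5 rule applications]
node-29 needs fewer.

node-29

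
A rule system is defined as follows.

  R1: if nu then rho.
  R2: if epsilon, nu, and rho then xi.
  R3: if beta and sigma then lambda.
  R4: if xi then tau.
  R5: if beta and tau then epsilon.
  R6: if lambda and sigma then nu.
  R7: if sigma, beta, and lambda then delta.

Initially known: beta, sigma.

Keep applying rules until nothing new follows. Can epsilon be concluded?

No

epsilon would need beta and tau (R5), but tau is never established.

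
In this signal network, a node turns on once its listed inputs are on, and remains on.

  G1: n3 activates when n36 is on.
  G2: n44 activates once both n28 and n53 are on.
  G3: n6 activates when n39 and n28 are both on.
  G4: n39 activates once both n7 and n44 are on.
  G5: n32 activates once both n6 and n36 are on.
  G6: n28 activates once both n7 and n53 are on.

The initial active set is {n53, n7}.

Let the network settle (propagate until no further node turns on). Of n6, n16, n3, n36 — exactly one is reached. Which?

G6: n7 and n53 on → n28 on.
n28 and n53 are on, so n44 activates (G2).
G4: n7 and n44 on → n39 on.
G3: n39 and n28 on → n6 on.
No rule produces n36, and it is not given. n3 would need n36 (G1), but n36 never turns on. No rule produces n16, and it is not given.

n6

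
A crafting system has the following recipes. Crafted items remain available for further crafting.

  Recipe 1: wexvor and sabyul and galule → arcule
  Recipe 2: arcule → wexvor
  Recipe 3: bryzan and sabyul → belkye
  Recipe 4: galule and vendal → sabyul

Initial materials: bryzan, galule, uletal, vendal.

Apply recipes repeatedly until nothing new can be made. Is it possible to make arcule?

No

arcule would need wexvor, sabyul, and galule (Recipe 1), but wexvor is never obtained.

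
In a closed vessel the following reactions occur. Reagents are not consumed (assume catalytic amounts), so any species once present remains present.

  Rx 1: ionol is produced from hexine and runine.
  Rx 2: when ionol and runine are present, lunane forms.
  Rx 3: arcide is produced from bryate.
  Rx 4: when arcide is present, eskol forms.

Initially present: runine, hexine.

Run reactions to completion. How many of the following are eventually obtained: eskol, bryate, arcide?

eskol would need arcide (Rx 4), but arcide never forms.
No rule produces bryate, and it is not given.
arcide would need bryate (Rx 3), but bryate never forms.
None of the 3 are reached.

0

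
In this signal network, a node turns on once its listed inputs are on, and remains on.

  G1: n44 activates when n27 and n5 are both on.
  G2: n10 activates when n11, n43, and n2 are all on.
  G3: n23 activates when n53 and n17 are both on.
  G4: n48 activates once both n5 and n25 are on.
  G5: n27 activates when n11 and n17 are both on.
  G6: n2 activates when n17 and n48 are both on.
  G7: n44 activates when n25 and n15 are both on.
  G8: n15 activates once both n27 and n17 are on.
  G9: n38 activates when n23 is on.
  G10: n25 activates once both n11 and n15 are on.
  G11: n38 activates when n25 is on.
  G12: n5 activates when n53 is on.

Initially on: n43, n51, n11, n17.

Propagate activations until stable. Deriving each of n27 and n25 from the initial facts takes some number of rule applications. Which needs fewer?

n27

n27: n11 and n17 are on, so n27 activates (G5). [1 rule application]
n25: G5: n11 and n17 on → n27 on. G8: n27 and n17 on → n15 on. G10: n11 and n15 on → n25 on. [3 rule applications]
n27 needs fewer.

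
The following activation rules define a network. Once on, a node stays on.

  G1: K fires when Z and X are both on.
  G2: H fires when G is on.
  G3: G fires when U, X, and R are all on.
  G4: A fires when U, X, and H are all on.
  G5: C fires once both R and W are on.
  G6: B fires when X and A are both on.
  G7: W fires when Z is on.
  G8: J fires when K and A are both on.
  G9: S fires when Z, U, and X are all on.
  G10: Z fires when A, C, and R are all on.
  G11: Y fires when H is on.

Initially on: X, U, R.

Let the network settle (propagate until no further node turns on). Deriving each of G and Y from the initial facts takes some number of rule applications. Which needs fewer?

G: U, X, and R are on, so G fires (G3). [1 rule application]
Y: U, X, and R are on, so G fires (G3). G is on, so H fires (G2). G11: H on → Y on. [3 rule applications]
G needs fewer.

G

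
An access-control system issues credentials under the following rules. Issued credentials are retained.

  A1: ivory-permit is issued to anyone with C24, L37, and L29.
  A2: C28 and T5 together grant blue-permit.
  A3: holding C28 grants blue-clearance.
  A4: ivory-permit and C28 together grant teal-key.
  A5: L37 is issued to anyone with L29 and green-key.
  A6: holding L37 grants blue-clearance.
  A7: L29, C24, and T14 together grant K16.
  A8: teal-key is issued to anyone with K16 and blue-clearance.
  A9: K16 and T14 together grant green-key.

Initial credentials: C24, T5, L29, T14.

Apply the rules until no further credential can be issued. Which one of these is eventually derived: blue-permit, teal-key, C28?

Holding L29, C24, and T14 grants K16 (A7).
Holding K16 and T14 grants green-key (A9).
Holding L29 and green-key grants L37 (A5).
Holding L37 grants blue-clearance (A6).
Holding K16 and blue-clearance grants teal-key (A8).
No rule produces C28, and it is not given. blue-permit would need C28 and T5 (A2), but C28 is never granted.

teal-key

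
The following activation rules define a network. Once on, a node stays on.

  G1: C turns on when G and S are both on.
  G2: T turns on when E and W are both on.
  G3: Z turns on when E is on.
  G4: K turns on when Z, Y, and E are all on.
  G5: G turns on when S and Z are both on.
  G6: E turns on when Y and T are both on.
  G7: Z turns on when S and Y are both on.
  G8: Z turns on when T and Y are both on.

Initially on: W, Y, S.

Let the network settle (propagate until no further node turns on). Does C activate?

Yes

G7: S and Y on → Z on.
S and Z are on, so G turns on (G5).
G and S are on, so C turns on (G1).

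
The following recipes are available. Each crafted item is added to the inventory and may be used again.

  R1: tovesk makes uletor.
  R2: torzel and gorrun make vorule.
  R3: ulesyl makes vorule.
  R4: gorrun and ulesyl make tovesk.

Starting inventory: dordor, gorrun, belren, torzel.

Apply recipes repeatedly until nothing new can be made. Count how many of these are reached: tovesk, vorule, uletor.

1

torzel and gorrun → vorule (R2).
tovesk would need gorrun and ulesyl (R4), but ulesyl is never obtained.
vorule: reached.
uletor would need tovesk (R1), but tovesk is never obtained.
Reached: vorule — 1 of the 3.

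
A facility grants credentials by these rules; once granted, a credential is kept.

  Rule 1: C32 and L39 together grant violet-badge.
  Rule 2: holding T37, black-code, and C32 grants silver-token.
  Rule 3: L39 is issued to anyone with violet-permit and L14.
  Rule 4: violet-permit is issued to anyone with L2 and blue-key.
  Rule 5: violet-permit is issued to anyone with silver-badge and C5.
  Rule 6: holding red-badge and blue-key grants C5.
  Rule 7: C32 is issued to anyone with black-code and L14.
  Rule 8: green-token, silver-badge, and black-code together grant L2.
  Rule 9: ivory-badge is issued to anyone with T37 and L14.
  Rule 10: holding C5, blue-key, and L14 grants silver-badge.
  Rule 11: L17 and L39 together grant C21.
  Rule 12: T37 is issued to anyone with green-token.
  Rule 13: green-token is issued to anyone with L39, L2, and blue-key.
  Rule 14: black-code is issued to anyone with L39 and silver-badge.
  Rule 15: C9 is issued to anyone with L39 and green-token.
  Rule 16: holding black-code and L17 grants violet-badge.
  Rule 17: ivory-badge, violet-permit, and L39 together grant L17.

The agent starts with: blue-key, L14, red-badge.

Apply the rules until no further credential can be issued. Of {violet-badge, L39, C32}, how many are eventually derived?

3

Holding red-badge and blue-key grants C5 (Rule 6).
Holding C5, blue-key, and L14 grants silver-badge (Rule 10).
Holding silver-badge and C5 grants violet-permit (Rule 5).
Holding violet-permit and L14 grants L39 (Rule 3).
Holding L39 and silver-badge grants black-code (Rule 14).
Holding black-code and L14 grants C32 (Rule 7).
Holding C32 and L39 grants violet-badge (Rule 1).
violet-badge: reached.
L39: reached.
C32: reached.
All 3 are reached.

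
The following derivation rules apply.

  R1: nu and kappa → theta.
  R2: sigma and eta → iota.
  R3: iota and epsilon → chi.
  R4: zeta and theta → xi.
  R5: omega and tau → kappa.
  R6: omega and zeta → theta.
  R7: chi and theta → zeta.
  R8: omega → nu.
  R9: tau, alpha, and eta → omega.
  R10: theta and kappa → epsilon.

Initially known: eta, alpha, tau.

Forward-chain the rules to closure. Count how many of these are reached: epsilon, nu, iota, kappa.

3

tau, alpha, and eta hold, so omega follows (R9).
omega holds, so nu follows (R8).
From omega and tau, R5 gives kappa.
From nu and kappa, R1 gives theta.
From theta and kappa, R10 gives epsilon.
epsilon: reached.
nu: reached.
iota would need sigma and eta (R2), but sigma is never established.
kappa: reached.
Reached: epsilon, nu, and kappa — 3 of the 4.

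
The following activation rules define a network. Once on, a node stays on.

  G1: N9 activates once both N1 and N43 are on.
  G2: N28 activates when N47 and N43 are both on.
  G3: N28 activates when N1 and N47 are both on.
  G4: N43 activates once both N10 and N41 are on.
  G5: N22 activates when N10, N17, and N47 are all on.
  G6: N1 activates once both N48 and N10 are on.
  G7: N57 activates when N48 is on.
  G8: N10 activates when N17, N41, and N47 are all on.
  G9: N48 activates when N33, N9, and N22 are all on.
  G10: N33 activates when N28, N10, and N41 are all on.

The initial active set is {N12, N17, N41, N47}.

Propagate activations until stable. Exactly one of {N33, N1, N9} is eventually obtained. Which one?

G8: N17, N41, and N47 on → N10 on.
G4: N10 and N41 on → N43 on.
N47 and N43 are on, so N28 activates (G2).
G10: N28, N10, and N41 on → N33 on.
N9 would need N1 and N43 (G1), but N1 never turns on. N1 would need N48 and N10 (G6), but N48 never turns on.

N33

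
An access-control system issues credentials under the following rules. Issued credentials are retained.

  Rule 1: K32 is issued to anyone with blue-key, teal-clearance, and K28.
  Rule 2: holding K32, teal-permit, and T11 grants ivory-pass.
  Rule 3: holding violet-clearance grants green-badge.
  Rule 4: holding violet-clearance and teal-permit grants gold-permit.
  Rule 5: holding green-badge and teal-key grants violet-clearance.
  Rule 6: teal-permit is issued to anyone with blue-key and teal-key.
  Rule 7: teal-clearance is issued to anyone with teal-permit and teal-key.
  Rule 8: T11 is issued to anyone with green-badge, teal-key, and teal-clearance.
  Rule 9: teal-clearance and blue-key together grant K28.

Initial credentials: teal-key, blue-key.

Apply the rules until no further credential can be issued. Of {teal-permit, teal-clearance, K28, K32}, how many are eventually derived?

4

Holding blue-key and teal-key grants teal-permit (Rule 6).
Holding teal-permit and teal-key grants teal-clearance (Rule 7).
Holding teal-clearance and blue-key grants K28 (Rule 9).
Holding blue-key, teal-clearance, and K28 grants K32 (Rule 1).
teal-permit: reached.
teal-clearance: reached.
K28: reached.
K32: reached.
All 4 are reached.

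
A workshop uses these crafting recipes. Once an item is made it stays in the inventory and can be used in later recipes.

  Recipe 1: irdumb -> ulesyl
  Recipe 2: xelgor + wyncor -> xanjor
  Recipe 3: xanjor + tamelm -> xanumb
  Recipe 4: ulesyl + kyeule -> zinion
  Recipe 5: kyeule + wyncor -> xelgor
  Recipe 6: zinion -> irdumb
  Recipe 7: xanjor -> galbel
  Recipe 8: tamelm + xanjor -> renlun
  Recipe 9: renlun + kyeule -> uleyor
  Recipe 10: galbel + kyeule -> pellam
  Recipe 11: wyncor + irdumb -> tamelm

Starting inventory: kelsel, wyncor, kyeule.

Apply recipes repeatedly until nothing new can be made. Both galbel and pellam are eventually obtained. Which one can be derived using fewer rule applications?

galbel: Using Recipe 5, kyeule and wyncor make xelgor. Using Recipe 2, xelgor and wyncor make xanjor. Using Recipe 7, xanjor makes galbel. [3 rule applications]
pellam: kyeule + wyncor -> xelgor (Recipe 5). Using Recipe 2, xelgor and wyncor make xanjor. Using Recipe 7, xanjor makes galbel. Using Recipe 10, galbel and kyeule make pellam. [4 rule applications]
galbel needs fewer.

galbel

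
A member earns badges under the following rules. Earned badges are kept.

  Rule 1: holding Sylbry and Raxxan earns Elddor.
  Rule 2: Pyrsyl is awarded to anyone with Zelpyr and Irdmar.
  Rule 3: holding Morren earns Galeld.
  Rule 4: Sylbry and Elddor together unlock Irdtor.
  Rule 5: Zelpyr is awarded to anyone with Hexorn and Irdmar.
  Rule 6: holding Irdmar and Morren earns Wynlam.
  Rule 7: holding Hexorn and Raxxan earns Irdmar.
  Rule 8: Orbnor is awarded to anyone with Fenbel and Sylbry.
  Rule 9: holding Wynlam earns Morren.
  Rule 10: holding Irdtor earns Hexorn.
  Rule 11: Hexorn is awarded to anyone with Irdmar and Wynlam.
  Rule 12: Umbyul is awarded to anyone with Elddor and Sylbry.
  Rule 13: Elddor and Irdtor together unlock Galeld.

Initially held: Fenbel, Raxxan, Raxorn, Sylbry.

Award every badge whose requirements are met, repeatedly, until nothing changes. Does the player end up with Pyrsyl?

Yes

With Sylbry and Raxxan, Elddor is earned (Rule 1).
With Sylbry and Elddor, Irdtor is earned (Rule 4).
With Irdtor, Hexorn is earned (Rule 10).
With Hexorn and Raxxan, Irdmar is earned (Rule 7).
With Hexorn and Irdmar, Zelpyr is earned (Rule 5).
With Zelpyr and Irdmar, Pyrsyl is earned (Rule 2).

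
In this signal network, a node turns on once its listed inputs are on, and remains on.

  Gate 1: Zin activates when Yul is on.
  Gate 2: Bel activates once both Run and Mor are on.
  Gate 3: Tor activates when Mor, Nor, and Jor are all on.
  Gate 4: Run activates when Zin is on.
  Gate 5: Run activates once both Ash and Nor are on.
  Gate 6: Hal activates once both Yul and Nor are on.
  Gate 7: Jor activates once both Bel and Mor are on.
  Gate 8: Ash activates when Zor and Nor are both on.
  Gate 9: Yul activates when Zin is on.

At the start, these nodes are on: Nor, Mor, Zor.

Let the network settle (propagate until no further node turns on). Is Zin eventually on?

No

Zin would need Yul (Gate 1), but Yul never turns on.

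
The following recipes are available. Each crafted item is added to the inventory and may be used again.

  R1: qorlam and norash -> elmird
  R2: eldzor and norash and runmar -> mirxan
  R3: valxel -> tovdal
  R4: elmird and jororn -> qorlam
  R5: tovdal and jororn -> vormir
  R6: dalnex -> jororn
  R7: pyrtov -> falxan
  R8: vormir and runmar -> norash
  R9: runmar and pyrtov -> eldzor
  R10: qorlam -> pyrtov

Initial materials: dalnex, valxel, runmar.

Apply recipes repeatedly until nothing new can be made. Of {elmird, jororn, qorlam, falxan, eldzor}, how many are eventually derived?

Using R6, dalnex makes jororn.
elmird would need qorlam and norash (R1), but qorlam is never obtained.
jororn: reached.
qorlam would need elmird and jororn (R4), but elmird is never obtained.
falxan would need pyrtov (R7), but pyrtov is never obtained.
eldzor would need runmar and pyrtov (R9), but pyrtov is never obtained.
Reached: jororn — 1 of the 5.

1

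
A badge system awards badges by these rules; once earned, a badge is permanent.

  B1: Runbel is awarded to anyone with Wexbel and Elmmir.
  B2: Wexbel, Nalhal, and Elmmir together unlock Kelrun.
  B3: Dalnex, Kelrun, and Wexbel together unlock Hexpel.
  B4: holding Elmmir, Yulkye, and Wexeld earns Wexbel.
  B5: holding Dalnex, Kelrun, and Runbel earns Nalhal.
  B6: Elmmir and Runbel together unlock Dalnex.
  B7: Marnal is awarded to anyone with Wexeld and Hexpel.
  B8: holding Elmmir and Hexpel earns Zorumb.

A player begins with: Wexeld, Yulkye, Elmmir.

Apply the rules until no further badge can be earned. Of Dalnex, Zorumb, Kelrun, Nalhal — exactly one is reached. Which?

Dalnex

With Elmmir, Yulkye, and Wexeld, Wexbel is earned (B4).
With Wexbel and Elmmir, Runbel is earned (B1).
With Elmmir and Runbel, Dalnex is earned (B6).
Zorumb would need Elmmir and Hexpel (B8), but Hexpel is never earned. Kelrun would need Wexbel, Nalhal, and Elmmir (B2), but Nalhal is never earned. Nalhal would need Dalnex, Kelrun, and Runbel (B5), but Kelrun is never earned.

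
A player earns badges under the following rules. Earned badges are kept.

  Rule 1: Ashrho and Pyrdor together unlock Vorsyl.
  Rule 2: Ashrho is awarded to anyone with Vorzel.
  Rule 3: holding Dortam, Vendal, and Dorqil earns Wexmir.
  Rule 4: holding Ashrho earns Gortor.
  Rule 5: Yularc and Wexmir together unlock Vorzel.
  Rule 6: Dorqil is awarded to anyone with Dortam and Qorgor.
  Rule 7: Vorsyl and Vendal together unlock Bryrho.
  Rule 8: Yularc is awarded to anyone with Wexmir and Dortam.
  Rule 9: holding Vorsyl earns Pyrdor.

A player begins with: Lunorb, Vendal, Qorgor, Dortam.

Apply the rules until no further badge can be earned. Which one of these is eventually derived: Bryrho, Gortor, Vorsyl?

With Dortam and Qorgor, Dorqil is earned (Rule 6).
With Dortam, Vendal, and Dorqil, Wexmir is earned (Rule 3).
With Wexmir and Dortam, Yularc is earned (Rule 8).
With Yularc and Wexmir, Vorzel is earned (Rule 5).
With Vorzel, Ashrho is earned (Rule 2).
With Ashrho, Gortor is earned (Rule 4).
Bryrho would need Vorsyl and Vendal (Rule 7), but Vorsyl is never earned. Vorsyl would need Ashrho and Pyrdor (Rule 1), but Pyrdor is never earned.

Gortor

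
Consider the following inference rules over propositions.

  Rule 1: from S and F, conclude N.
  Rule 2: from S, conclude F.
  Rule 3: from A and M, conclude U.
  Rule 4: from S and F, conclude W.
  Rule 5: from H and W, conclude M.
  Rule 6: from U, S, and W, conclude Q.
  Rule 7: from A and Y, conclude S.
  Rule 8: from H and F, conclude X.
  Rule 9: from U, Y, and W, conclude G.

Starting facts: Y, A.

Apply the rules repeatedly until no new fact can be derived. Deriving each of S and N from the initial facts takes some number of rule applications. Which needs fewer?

S: A and Y hold, so S follows (Rule 7). [1 rule application]
N: From A and Y, Rule 7 gives S. S holds, so F follows (Rule 2). S and F hold, so N follows (Rule 1). [3 rule applications]
S needs fewer.

S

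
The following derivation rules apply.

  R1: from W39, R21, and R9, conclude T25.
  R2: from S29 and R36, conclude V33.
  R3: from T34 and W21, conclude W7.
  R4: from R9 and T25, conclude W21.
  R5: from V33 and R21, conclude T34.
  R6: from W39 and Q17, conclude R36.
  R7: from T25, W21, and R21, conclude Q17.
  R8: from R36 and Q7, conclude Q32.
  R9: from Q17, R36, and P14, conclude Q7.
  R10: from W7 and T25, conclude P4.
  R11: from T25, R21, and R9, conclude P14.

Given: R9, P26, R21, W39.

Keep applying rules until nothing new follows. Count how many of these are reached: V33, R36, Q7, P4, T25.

From W39, R21, and R9, R1 gives T25.
T25, R21, and R9 hold, so P14 follows (R11).
From R9 and T25, R4 gives W21.
T25, W21, and R21 hold, so Q17 follows (R7).
From W39 and Q17, R6 gives R36.
From Q17, R36, and P14, R9 gives Q7.
V33 would need S29 and R36 (R2), but S29 is never established.
R36: reached.
Q7: reached.
P4 would need W7 and T25 (R10), but W7 is never established.
T25: reached.
Reached: R36, Q7, and T25 — 3 of the 5.

3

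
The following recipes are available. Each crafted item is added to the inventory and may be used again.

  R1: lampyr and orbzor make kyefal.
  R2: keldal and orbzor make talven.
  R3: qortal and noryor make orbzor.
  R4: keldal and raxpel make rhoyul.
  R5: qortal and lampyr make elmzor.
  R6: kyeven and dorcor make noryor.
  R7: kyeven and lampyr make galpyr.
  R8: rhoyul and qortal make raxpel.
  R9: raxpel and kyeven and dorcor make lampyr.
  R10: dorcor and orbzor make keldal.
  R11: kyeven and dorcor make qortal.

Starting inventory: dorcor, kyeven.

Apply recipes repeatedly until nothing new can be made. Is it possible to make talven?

kyeven and dorcor → noryor (R6).
kyeven and dorcor → qortal (R11).
Using R3, qortal and noryor make orbzor.
Using R10, dorcor and orbzor make keldal.
Using R2, keldal and orbzor make talven.

Yes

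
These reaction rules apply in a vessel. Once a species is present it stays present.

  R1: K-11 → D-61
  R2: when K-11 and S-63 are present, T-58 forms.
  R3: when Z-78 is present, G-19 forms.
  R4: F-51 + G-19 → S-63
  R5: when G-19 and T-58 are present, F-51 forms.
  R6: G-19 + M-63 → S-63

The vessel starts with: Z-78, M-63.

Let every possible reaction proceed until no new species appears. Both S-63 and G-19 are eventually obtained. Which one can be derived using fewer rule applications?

G-19

G-19: Z-78 present → G-19 forms (R3). [1 rule application]
S-63: Z-78 present → G-19 forms (R3). G-19 and M-63 present → S-63 forms (R6). [2 rule applications]
G-19 needs fewer.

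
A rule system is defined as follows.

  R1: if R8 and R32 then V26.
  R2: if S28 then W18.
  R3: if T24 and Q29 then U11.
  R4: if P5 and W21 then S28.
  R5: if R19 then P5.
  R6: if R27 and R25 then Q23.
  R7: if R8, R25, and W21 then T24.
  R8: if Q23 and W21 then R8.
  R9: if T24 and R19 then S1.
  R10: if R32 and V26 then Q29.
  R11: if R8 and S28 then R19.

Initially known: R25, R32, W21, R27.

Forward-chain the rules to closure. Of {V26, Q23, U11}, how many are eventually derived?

3

R27 and R25 hold, so Q23 follows (R6).
From Q23 and W21, R8 gives R8.
R8 and R32 hold, so V26 follows (R1).
From R8, R25, and W21, R7 gives T24.
From R32 and V26, R10 gives Q29.
From T24 and Q29, R3 gives U11.
V26: reached.
Q23: reached.
U11: reached.
All 3 are reached.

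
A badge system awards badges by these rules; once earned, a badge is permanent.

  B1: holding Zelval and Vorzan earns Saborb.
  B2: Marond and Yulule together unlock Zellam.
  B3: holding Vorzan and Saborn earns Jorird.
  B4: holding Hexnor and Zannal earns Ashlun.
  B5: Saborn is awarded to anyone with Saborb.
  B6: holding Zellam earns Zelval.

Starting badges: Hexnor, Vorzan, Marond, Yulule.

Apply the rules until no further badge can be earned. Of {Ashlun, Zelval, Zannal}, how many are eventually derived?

1

With Marond and Yulule, Zellam is earned (B2).
With Zellam, Zelval is earned (B6).
Ashlun would need Hexnor and Zannal (B4), but Zannal is never earned.
Zelval: reached.
No rule produces Zannal, and it is not given.
Reached: Zelval — 1 of the 3.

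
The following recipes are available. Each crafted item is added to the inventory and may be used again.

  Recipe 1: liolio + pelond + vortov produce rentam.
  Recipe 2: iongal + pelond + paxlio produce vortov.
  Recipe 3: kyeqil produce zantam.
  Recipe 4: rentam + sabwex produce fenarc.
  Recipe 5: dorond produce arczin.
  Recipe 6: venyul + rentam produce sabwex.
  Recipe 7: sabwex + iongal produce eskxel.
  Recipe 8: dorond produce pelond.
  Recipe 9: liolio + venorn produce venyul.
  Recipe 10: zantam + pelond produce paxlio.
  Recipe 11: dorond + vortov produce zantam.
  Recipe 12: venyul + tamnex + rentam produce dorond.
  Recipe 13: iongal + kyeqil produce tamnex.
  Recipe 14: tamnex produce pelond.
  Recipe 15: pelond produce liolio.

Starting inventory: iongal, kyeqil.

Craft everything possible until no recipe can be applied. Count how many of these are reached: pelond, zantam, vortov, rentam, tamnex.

5

kyeqil → zantam (Recipe 3).
iongal + kyeqil → tamnex (Recipe 13).
Using Recipe 14, tamnex makes pelond.
Using Recipe 10, zantam and pelond make paxlio.
pelond → liolio (Recipe 15).
Using Recipe 2, iongal, pelond, and paxlio make vortov.
Using Recipe 1, liolio, pelond, and vortov make rentam.
pelond: reached.
zantam: reached.
vortov: reached.
rentam: reached.
tamnex: reached.
All 5 are reached.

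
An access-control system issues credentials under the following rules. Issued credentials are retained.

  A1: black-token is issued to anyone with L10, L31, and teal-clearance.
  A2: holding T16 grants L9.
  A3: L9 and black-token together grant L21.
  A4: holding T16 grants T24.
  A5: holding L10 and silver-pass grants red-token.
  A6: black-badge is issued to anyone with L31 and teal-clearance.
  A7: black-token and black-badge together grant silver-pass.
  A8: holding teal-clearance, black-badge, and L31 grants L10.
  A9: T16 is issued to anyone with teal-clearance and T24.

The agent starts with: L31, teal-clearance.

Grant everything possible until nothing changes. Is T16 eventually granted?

T16 would need teal-clearance and T24 (A9), but T24 is never granted.

No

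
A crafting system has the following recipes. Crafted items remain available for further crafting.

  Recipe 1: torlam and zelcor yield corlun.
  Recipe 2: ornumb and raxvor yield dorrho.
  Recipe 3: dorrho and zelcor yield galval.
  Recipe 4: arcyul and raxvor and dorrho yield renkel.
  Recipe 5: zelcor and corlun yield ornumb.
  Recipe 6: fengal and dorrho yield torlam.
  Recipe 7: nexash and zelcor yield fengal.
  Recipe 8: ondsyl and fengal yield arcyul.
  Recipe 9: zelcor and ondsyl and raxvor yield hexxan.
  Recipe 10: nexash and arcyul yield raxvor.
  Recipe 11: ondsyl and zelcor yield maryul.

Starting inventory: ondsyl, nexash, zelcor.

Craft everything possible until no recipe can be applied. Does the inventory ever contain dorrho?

dorrho would need ornumb and raxvor (Recipe 2), but ornumb is never obtained.

No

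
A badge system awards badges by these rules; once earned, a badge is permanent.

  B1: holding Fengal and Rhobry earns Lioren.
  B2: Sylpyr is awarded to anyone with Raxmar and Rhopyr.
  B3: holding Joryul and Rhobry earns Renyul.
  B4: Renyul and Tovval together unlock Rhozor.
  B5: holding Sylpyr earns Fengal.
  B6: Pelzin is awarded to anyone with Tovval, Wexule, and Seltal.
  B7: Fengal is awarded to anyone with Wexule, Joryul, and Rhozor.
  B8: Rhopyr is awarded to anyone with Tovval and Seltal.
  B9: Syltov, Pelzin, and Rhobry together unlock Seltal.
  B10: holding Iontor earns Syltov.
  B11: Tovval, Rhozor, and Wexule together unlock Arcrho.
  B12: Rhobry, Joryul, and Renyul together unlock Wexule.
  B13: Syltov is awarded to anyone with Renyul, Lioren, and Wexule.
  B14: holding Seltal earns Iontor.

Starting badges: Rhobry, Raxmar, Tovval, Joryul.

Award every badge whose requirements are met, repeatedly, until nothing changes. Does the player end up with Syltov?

With Joryul and Rhobry, Renyul is earned (B3).
With Rhobry, Joryul, and Renyul, Wexule is earned (B12).
With Renyul and Tovval, Rhozor is earned (B4).
With Wexule, Joryul, and Rhozor, Fengal is earned (B7).
With Fengal and Rhobry, Lioren is earned (B1).
With Renyul, Lioren, and Wexule, Syltov is earned (B13).

Yes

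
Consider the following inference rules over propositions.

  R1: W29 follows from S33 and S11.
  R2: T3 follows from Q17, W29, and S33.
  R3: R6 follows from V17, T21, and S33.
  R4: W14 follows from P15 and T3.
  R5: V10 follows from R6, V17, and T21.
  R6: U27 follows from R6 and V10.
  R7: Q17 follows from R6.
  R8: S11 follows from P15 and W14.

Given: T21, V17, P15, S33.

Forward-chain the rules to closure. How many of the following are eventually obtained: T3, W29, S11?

0

T3 would need Q17, W29, and S33 (R2), but W29 is never established.
W29 would need S33 and S11 (R1), but S11 is never established.
S11 would need P15 and W14 (R8), but W14 is never established.
None of the 3 are reached.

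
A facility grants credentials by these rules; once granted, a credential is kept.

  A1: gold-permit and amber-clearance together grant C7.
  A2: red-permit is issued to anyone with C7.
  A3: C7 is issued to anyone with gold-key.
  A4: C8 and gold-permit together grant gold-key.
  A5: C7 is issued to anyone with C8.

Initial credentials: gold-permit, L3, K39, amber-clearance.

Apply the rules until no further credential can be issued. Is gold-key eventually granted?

No

gold-key would need C8 and gold-permit (A4), but C8 is never granted.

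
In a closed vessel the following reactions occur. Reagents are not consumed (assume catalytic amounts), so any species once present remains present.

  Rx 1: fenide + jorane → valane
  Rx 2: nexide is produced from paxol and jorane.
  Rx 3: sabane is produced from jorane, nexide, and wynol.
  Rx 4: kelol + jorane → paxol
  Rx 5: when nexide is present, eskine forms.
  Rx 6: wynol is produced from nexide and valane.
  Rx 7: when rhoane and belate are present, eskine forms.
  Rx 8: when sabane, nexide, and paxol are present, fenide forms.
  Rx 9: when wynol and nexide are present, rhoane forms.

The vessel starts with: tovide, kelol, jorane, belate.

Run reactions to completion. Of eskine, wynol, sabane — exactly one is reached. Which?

eskine

kelol and jorane present → paxol forms (Rx 4).
paxol and jorane present → nexide forms (Rx 2).
nexide present → eskine forms (Rx 5).
wynol would need nexide and valane (Rx 6), but valane never forms. sabane would need jorane, nexide, and wynol (Rx 3), but wynol never forms.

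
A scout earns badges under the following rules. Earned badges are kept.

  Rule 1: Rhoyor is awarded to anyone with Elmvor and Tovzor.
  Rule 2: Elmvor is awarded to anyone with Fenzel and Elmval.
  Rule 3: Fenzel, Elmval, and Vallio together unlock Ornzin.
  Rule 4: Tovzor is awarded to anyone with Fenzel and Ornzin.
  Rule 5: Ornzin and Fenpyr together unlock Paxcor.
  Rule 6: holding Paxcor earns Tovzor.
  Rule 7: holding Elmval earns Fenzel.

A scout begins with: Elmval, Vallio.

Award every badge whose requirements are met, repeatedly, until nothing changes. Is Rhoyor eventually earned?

With Elmval, Fenzel is earned (Rule 7).
With Fenzel, Elmval, and Vallio, Ornzin is earned (Rule 3).
With Fenzel and Elmval, Elmvor is earned (Rule 2).
With Fenzel and Ornzin, Tovzor is earned (Rule 4).
With Elmvor and Tovzor, Rhoyor is earned (Rule 1).

Yes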